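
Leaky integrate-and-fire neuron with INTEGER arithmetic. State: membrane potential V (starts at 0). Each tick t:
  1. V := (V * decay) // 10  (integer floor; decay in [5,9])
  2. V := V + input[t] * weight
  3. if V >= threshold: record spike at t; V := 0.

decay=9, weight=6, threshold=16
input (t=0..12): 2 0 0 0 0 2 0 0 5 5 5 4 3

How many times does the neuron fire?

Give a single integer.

Answer: 6

Derivation:
t=0: input=2 -> V=12
t=1: input=0 -> V=10
t=2: input=0 -> V=9
t=3: input=0 -> V=8
t=4: input=0 -> V=7
t=5: input=2 -> V=0 FIRE
t=6: input=0 -> V=0
t=7: input=0 -> V=0
t=8: input=5 -> V=0 FIRE
t=9: input=5 -> V=0 FIRE
t=10: input=5 -> V=0 FIRE
t=11: input=4 -> V=0 FIRE
t=12: input=3 -> V=0 FIRE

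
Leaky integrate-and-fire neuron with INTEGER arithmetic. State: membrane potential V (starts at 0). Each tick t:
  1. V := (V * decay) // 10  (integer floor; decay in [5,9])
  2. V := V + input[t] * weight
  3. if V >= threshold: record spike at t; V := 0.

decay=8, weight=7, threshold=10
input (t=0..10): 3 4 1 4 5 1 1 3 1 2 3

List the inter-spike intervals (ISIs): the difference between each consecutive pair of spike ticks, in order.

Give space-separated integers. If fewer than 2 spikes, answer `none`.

t=0: input=3 -> V=0 FIRE
t=1: input=4 -> V=0 FIRE
t=2: input=1 -> V=7
t=3: input=4 -> V=0 FIRE
t=4: input=5 -> V=0 FIRE
t=5: input=1 -> V=7
t=6: input=1 -> V=0 FIRE
t=7: input=3 -> V=0 FIRE
t=8: input=1 -> V=7
t=9: input=2 -> V=0 FIRE
t=10: input=3 -> V=0 FIRE

Answer: 1 2 1 2 1 2 1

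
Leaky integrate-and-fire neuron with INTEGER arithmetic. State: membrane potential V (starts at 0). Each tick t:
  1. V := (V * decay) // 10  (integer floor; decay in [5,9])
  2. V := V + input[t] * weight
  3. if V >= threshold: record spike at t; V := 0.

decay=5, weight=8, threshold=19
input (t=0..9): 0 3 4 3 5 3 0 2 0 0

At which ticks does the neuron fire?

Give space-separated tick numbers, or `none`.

t=0: input=0 -> V=0
t=1: input=3 -> V=0 FIRE
t=2: input=4 -> V=0 FIRE
t=3: input=3 -> V=0 FIRE
t=4: input=5 -> V=0 FIRE
t=5: input=3 -> V=0 FIRE
t=6: input=0 -> V=0
t=7: input=2 -> V=16
t=8: input=0 -> V=8
t=9: input=0 -> V=4

Answer: 1 2 3 4 5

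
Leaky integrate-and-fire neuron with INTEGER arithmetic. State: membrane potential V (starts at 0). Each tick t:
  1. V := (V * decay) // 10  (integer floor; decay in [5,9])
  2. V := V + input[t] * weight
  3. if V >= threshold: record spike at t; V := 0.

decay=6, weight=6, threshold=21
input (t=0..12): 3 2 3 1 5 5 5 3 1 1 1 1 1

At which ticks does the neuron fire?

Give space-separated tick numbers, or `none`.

Answer: 1 4 5 6

Derivation:
t=0: input=3 -> V=18
t=1: input=2 -> V=0 FIRE
t=2: input=3 -> V=18
t=3: input=1 -> V=16
t=4: input=5 -> V=0 FIRE
t=5: input=5 -> V=0 FIRE
t=6: input=5 -> V=0 FIRE
t=7: input=3 -> V=18
t=8: input=1 -> V=16
t=9: input=1 -> V=15
t=10: input=1 -> V=15
t=11: input=1 -> V=15
t=12: input=1 -> V=15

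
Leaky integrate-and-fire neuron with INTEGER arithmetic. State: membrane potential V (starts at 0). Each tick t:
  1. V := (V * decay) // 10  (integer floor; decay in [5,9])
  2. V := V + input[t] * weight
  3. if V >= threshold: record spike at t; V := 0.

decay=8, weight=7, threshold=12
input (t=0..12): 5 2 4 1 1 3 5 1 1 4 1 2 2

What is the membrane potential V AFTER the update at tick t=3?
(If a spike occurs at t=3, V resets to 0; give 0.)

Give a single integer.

t=0: input=5 -> V=0 FIRE
t=1: input=2 -> V=0 FIRE
t=2: input=4 -> V=0 FIRE
t=3: input=1 -> V=7
t=4: input=1 -> V=0 FIRE
t=5: input=3 -> V=0 FIRE
t=6: input=5 -> V=0 FIRE
t=7: input=1 -> V=7
t=8: input=1 -> V=0 FIRE
t=9: input=4 -> V=0 FIRE
t=10: input=1 -> V=7
t=11: input=2 -> V=0 FIRE
t=12: input=2 -> V=0 FIRE

Answer: 7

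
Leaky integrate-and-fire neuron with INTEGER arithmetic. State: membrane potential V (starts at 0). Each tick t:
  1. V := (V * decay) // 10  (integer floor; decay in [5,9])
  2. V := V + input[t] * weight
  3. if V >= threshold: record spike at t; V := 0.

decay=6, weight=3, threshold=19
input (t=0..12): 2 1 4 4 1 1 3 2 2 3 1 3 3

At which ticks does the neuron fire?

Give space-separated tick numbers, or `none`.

t=0: input=2 -> V=6
t=1: input=1 -> V=6
t=2: input=4 -> V=15
t=3: input=4 -> V=0 FIRE
t=4: input=1 -> V=3
t=5: input=1 -> V=4
t=6: input=3 -> V=11
t=7: input=2 -> V=12
t=8: input=2 -> V=13
t=9: input=3 -> V=16
t=10: input=1 -> V=12
t=11: input=3 -> V=16
t=12: input=3 -> V=18

Answer: 3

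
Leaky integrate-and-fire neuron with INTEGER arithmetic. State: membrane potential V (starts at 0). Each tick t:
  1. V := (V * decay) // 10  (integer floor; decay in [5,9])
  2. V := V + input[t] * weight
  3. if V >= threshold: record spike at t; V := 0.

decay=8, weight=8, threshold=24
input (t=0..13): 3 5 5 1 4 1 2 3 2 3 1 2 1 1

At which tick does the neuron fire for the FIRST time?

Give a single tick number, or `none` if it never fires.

Answer: 0

Derivation:
t=0: input=3 -> V=0 FIRE
t=1: input=5 -> V=0 FIRE
t=2: input=5 -> V=0 FIRE
t=3: input=1 -> V=8
t=4: input=4 -> V=0 FIRE
t=5: input=1 -> V=8
t=6: input=2 -> V=22
t=7: input=3 -> V=0 FIRE
t=8: input=2 -> V=16
t=9: input=3 -> V=0 FIRE
t=10: input=1 -> V=8
t=11: input=2 -> V=22
t=12: input=1 -> V=0 FIRE
t=13: input=1 -> V=8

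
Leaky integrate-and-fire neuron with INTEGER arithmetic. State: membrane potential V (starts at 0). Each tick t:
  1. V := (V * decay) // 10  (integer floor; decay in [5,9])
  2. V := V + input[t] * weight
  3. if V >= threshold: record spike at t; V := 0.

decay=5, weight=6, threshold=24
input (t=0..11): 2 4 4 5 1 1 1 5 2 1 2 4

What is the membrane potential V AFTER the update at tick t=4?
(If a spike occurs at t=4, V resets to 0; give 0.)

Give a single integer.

t=0: input=2 -> V=12
t=1: input=4 -> V=0 FIRE
t=2: input=4 -> V=0 FIRE
t=3: input=5 -> V=0 FIRE
t=4: input=1 -> V=6
t=5: input=1 -> V=9
t=6: input=1 -> V=10
t=7: input=5 -> V=0 FIRE
t=8: input=2 -> V=12
t=9: input=1 -> V=12
t=10: input=2 -> V=18
t=11: input=4 -> V=0 FIRE

Answer: 6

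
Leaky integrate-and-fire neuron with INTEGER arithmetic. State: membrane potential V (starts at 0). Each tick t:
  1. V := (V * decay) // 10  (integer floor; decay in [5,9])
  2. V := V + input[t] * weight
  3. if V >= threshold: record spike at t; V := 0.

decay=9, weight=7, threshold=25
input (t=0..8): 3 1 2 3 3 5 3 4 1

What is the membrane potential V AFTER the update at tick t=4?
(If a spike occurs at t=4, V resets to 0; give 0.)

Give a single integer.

Answer: 21

Derivation:
t=0: input=3 -> V=21
t=1: input=1 -> V=0 FIRE
t=2: input=2 -> V=14
t=3: input=3 -> V=0 FIRE
t=4: input=3 -> V=21
t=5: input=5 -> V=0 FIRE
t=6: input=3 -> V=21
t=7: input=4 -> V=0 FIRE
t=8: input=1 -> V=7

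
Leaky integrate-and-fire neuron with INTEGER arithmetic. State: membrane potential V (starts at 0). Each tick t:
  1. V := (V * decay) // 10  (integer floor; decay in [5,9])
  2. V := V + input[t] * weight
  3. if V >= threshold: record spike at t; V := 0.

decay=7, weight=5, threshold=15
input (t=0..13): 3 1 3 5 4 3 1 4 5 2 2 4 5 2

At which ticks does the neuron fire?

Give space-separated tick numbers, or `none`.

t=0: input=3 -> V=0 FIRE
t=1: input=1 -> V=5
t=2: input=3 -> V=0 FIRE
t=3: input=5 -> V=0 FIRE
t=4: input=4 -> V=0 FIRE
t=5: input=3 -> V=0 FIRE
t=6: input=1 -> V=5
t=7: input=4 -> V=0 FIRE
t=8: input=5 -> V=0 FIRE
t=9: input=2 -> V=10
t=10: input=2 -> V=0 FIRE
t=11: input=4 -> V=0 FIRE
t=12: input=5 -> V=0 FIRE
t=13: input=2 -> V=10

Answer: 0 2 3 4 5 7 8 10 11 12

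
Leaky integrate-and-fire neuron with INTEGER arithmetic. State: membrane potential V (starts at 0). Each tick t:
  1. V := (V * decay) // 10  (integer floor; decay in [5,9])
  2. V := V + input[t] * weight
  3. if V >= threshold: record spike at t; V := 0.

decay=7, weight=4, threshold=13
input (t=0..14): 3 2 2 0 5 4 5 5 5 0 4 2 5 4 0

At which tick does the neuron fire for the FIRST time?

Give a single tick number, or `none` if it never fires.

Answer: 1

Derivation:
t=0: input=3 -> V=12
t=1: input=2 -> V=0 FIRE
t=2: input=2 -> V=8
t=3: input=0 -> V=5
t=4: input=5 -> V=0 FIRE
t=5: input=4 -> V=0 FIRE
t=6: input=5 -> V=0 FIRE
t=7: input=5 -> V=0 FIRE
t=8: input=5 -> V=0 FIRE
t=9: input=0 -> V=0
t=10: input=4 -> V=0 FIRE
t=11: input=2 -> V=8
t=12: input=5 -> V=0 FIRE
t=13: input=4 -> V=0 FIRE
t=14: input=0 -> V=0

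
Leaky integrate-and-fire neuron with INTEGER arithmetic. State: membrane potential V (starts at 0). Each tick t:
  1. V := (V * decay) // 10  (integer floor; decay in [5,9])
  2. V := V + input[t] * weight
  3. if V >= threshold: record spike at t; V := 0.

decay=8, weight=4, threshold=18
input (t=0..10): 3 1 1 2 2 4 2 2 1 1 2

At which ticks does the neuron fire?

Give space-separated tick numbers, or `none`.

t=0: input=3 -> V=12
t=1: input=1 -> V=13
t=2: input=1 -> V=14
t=3: input=2 -> V=0 FIRE
t=4: input=2 -> V=8
t=5: input=4 -> V=0 FIRE
t=6: input=2 -> V=8
t=7: input=2 -> V=14
t=8: input=1 -> V=15
t=9: input=1 -> V=16
t=10: input=2 -> V=0 FIRE

Answer: 3 5 10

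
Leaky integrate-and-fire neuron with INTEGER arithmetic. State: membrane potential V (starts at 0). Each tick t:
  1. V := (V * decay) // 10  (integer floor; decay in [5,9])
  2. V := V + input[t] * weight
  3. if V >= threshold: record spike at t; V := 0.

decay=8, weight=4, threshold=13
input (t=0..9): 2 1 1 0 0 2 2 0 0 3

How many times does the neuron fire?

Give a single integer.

t=0: input=2 -> V=8
t=1: input=1 -> V=10
t=2: input=1 -> V=12
t=3: input=0 -> V=9
t=4: input=0 -> V=7
t=5: input=2 -> V=0 FIRE
t=6: input=2 -> V=8
t=7: input=0 -> V=6
t=8: input=0 -> V=4
t=9: input=3 -> V=0 FIRE

Answer: 2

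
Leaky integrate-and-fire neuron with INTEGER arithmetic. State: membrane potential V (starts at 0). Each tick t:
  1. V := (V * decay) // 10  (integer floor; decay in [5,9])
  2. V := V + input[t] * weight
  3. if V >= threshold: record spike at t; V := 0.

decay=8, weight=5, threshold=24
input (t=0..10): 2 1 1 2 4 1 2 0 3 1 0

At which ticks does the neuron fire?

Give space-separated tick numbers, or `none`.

t=0: input=2 -> V=10
t=1: input=1 -> V=13
t=2: input=1 -> V=15
t=3: input=2 -> V=22
t=4: input=4 -> V=0 FIRE
t=5: input=1 -> V=5
t=6: input=2 -> V=14
t=7: input=0 -> V=11
t=8: input=3 -> V=23
t=9: input=1 -> V=23
t=10: input=0 -> V=18

Answer: 4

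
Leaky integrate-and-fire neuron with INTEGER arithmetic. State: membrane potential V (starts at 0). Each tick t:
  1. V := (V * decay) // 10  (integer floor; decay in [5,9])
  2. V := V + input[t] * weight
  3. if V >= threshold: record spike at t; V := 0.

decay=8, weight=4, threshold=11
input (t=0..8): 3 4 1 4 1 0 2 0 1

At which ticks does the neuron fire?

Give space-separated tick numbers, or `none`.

t=0: input=3 -> V=0 FIRE
t=1: input=4 -> V=0 FIRE
t=2: input=1 -> V=4
t=3: input=4 -> V=0 FIRE
t=4: input=1 -> V=4
t=5: input=0 -> V=3
t=6: input=2 -> V=10
t=7: input=0 -> V=8
t=8: input=1 -> V=10

Answer: 0 1 3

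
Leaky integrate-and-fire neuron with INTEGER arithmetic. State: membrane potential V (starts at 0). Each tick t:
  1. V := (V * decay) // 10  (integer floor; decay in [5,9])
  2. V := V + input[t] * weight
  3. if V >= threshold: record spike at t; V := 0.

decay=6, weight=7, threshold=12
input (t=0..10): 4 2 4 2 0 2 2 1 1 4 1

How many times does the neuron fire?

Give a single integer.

Answer: 7

Derivation:
t=0: input=4 -> V=0 FIRE
t=1: input=2 -> V=0 FIRE
t=2: input=4 -> V=0 FIRE
t=3: input=2 -> V=0 FIRE
t=4: input=0 -> V=0
t=5: input=2 -> V=0 FIRE
t=6: input=2 -> V=0 FIRE
t=7: input=1 -> V=7
t=8: input=1 -> V=11
t=9: input=4 -> V=0 FIRE
t=10: input=1 -> V=7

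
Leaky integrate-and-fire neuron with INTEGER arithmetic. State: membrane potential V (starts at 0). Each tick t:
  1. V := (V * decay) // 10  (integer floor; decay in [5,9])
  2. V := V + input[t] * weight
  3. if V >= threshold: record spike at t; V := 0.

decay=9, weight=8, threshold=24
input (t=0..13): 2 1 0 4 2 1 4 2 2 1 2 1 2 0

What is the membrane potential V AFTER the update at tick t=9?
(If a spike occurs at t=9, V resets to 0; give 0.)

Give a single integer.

t=0: input=2 -> V=16
t=1: input=1 -> V=22
t=2: input=0 -> V=19
t=3: input=4 -> V=0 FIRE
t=4: input=2 -> V=16
t=5: input=1 -> V=22
t=6: input=4 -> V=0 FIRE
t=7: input=2 -> V=16
t=8: input=2 -> V=0 FIRE
t=9: input=1 -> V=8
t=10: input=2 -> V=23
t=11: input=1 -> V=0 FIRE
t=12: input=2 -> V=16
t=13: input=0 -> V=14

Answer: 8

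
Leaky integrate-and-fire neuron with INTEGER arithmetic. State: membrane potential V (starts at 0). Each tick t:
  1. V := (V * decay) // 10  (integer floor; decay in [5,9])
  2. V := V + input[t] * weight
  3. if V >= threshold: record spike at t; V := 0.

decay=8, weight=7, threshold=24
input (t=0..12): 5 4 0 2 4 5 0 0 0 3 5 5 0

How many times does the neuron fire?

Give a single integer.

Answer: 6

Derivation:
t=0: input=5 -> V=0 FIRE
t=1: input=4 -> V=0 FIRE
t=2: input=0 -> V=0
t=3: input=2 -> V=14
t=4: input=4 -> V=0 FIRE
t=5: input=5 -> V=0 FIRE
t=6: input=0 -> V=0
t=7: input=0 -> V=0
t=8: input=0 -> V=0
t=9: input=3 -> V=21
t=10: input=5 -> V=0 FIRE
t=11: input=5 -> V=0 FIRE
t=12: input=0 -> V=0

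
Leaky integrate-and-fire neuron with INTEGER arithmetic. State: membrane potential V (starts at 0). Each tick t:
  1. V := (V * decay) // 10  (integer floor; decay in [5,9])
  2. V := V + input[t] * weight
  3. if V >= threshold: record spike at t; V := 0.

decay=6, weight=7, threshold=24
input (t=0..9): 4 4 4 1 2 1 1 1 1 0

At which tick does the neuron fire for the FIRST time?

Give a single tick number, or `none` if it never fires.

t=0: input=4 -> V=0 FIRE
t=1: input=4 -> V=0 FIRE
t=2: input=4 -> V=0 FIRE
t=3: input=1 -> V=7
t=4: input=2 -> V=18
t=5: input=1 -> V=17
t=6: input=1 -> V=17
t=7: input=1 -> V=17
t=8: input=1 -> V=17
t=9: input=0 -> V=10

Answer: 0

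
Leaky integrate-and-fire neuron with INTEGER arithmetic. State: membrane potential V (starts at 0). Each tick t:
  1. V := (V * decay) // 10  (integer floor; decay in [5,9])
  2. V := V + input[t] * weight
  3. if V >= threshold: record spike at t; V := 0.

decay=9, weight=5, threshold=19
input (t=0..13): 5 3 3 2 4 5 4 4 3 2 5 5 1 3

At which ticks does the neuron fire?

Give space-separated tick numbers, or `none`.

Answer: 0 2 4 5 6 7 9 10 11 13

Derivation:
t=0: input=5 -> V=0 FIRE
t=1: input=3 -> V=15
t=2: input=3 -> V=0 FIRE
t=3: input=2 -> V=10
t=4: input=4 -> V=0 FIRE
t=5: input=5 -> V=0 FIRE
t=6: input=4 -> V=0 FIRE
t=7: input=4 -> V=0 FIRE
t=8: input=3 -> V=15
t=9: input=2 -> V=0 FIRE
t=10: input=5 -> V=0 FIRE
t=11: input=5 -> V=0 FIRE
t=12: input=1 -> V=5
t=13: input=3 -> V=0 FIRE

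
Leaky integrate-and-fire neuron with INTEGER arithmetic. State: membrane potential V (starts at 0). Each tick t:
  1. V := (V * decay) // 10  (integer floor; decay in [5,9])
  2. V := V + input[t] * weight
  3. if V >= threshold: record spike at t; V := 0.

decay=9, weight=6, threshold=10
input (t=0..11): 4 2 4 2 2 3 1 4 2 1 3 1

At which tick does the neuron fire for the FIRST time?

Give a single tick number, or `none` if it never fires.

Answer: 0

Derivation:
t=0: input=4 -> V=0 FIRE
t=1: input=2 -> V=0 FIRE
t=2: input=4 -> V=0 FIRE
t=3: input=2 -> V=0 FIRE
t=4: input=2 -> V=0 FIRE
t=5: input=3 -> V=0 FIRE
t=6: input=1 -> V=6
t=7: input=4 -> V=0 FIRE
t=8: input=2 -> V=0 FIRE
t=9: input=1 -> V=6
t=10: input=3 -> V=0 FIRE
t=11: input=1 -> V=6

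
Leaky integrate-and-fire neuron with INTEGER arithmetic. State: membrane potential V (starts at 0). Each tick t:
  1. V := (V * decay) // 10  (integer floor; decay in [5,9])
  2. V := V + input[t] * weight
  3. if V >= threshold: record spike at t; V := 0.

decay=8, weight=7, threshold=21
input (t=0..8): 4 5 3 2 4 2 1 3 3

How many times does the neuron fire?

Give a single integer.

t=0: input=4 -> V=0 FIRE
t=1: input=5 -> V=0 FIRE
t=2: input=3 -> V=0 FIRE
t=3: input=2 -> V=14
t=4: input=4 -> V=0 FIRE
t=5: input=2 -> V=14
t=6: input=1 -> V=18
t=7: input=3 -> V=0 FIRE
t=8: input=3 -> V=0 FIRE

Answer: 6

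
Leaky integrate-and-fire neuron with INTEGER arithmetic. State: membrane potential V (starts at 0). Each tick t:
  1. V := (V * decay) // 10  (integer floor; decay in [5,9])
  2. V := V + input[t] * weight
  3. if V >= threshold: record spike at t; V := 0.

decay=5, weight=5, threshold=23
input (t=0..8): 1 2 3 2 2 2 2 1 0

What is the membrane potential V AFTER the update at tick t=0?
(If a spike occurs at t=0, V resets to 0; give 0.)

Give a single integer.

t=0: input=1 -> V=5
t=1: input=2 -> V=12
t=2: input=3 -> V=21
t=3: input=2 -> V=20
t=4: input=2 -> V=20
t=5: input=2 -> V=20
t=6: input=2 -> V=20
t=7: input=1 -> V=15
t=8: input=0 -> V=7

Answer: 5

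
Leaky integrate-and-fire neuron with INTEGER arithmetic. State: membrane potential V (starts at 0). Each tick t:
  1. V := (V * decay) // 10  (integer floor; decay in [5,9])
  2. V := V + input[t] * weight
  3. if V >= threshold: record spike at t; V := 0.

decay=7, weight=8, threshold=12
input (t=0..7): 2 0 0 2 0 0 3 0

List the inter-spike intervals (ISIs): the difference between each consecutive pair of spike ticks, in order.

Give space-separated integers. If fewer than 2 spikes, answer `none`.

t=0: input=2 -> V=0 FIRE
t=1: input=0 -> V=0
t=2: input=0 -> V=0
t=3: input=2 -> V=0 FIRE
t=4: input=0 -> V=0
t=5: input=0 -> V=0
t=6: input=3 -> V=0 FIRE
t=7: input=0 -> V=0

Answer: 3 3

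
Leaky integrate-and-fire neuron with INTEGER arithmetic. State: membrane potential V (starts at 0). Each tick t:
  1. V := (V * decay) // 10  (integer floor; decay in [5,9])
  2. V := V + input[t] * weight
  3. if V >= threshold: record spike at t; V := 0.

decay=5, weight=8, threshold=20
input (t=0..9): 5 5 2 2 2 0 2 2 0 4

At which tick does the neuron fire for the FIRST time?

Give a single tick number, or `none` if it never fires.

Answer: 0

Derivation:
t=0: input=5 -> V=0 FIRE
t=1: input=5 -> V=0 FIRE
t=2: input=2 -> V=16
t=3: input=2 -> V=0 FIRE
t=4: input=2 -> V=16
t=5: input=0 -> V=8
t=6: input=2 -> V=0 FIRE
t=7: input=2 -> V=16
t=8: input=0 -> V=8
t=9: input=4 -> V=0 FIRE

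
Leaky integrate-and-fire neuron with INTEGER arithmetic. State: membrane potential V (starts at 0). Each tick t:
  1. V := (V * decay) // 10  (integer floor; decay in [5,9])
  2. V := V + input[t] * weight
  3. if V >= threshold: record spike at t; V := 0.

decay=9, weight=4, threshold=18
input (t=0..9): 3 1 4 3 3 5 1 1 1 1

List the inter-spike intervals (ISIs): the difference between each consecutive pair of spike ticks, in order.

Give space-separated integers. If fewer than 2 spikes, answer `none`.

Answer: 2 1

Derivation:
t=0: input=3 -> V=12
t=1: input=1 -> V=14
t=2: input=4 -> V=0 FIRE
t=3: input=3 -> V=12
t=4: input=3 -> V=0 FIRE
t=5: input=5 -> V=0 FIRE
t=6: input=1 -> V=4
t=7: input=1 -> V=7
t=8: input=1 -> V=10
t=9: input=1 -> V=13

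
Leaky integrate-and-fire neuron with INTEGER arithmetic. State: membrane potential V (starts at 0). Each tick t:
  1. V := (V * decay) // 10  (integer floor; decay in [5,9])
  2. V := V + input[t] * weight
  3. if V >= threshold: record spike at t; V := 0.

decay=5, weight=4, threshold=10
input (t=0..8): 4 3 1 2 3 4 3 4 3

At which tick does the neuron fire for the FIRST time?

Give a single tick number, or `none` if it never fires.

t=0: input=4 -> V=0 FIRE
t=1: input=3 -> V=0 FIRE
t=2: input=1 -> V=4
t=3: input=2 -> V=0 FIRE
t=4: input=3 -> V=0 FIRE
t=5: input=4 -> V=0 FIRE
t=6: input=3 -> V=0 FIRE
t=7: input=4 -> V=0 FIRE
t=8: input=3 -> V=0 FIRE

Answer: 0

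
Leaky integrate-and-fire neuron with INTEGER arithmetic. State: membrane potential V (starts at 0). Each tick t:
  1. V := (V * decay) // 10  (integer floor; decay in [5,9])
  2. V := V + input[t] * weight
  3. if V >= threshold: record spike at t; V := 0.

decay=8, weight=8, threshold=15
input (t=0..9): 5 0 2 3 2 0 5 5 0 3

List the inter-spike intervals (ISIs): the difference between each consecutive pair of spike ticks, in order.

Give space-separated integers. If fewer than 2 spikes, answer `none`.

Answer: 2 1 1 2 1 2

Derivation:
t=0: input=5 -> V=0 FIRE
t=1: input=0 -> V=0
t=2: input=2 -> V=0 FIRE
t=3: input=3 -> V=0 FIRE
t=4: input=2 -> V=0 FIRE
t=5: input=0 -> V=0
t=6: input=5 -> V=0 FIRE
t=7: input=5 -> V=0 FIRE
t=8: input=0 -> V=0
t=9: input=3 -> V=0 FIRE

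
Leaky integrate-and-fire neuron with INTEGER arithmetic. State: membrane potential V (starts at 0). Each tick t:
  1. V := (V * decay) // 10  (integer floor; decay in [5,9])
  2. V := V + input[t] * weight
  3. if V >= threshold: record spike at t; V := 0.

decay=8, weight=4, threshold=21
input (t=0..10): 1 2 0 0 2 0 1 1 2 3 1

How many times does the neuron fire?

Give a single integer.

Answer: 1

Derivation:
t=0: input=1 -> V=4
t=1: input=2 -> V=11
t=2: input=0 -> V=8
t=3: input=0 -> V=6
t=4: input=2 -> V=12
t=5: input=0 -> V=9
t=6: input=1 -> V=11
t=7: input=1 -> V=12
t=8: input=2 -> V=17
t=9: input=3 -> V=0 FIRE
t=10: input=1 -> V=4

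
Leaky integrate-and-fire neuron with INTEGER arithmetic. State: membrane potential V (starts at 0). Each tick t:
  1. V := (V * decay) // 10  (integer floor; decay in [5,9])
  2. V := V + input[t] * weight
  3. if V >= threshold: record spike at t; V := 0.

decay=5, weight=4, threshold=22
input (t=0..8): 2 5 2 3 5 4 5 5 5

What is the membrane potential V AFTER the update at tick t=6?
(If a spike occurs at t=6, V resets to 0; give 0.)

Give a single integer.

Answer: 0

Derivation:
t=0: input=2 -> V=8
t=1: input=5 -> V=0 FIRE
t=2: input=2 -> V=8
t=3: input=3 -> V=16
t=4: input=5 -> V=0 FIRE
t=5: input=4 -> V=16
t=6: input=5 -> V=0 FIRE
t=7: input=5 -> V=20
t=8: input=5 -> V=0 FIRE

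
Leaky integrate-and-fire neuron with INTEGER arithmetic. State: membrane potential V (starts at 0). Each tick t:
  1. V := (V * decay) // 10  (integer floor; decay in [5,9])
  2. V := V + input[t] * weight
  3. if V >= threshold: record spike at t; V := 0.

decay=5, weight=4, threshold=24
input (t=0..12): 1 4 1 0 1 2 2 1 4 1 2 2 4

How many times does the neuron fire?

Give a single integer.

Answer: 0

Derivation:
t=0: input=1 -> V=4
t=1: input=4 -> V=18
t=2: input=1 -> V=13
t=3: input=0 -> V=6
t=4: input=1 -> V=7
t=5: input=2 -> V=11
t=6: input=2 -> V=13
t=7: input=1 -> V=10
t=8: input=4 -> V=21
t=9: input=1 -> V=14
t=10: input=2 -> V=15
t=11: input=2 -> V=15
t=12: input=4 -> V=23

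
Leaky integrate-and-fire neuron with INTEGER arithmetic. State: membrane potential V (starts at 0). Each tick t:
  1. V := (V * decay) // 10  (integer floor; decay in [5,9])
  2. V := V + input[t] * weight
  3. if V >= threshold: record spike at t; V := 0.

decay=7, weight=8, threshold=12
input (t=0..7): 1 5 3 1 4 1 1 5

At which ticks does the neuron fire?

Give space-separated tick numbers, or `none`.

Answer: 1 2 4 6 7

Derivation:
t=0: input=1 -> V=8
t=1: input=5 -> V=0 FIRE
t=2: input=3 -> V=0 FIRE
t=3: input=1 -> V=8
t=4: input=4 -> V=0 FIRE
t=5: input=1 -> V=8
t=6: input=1 -> V=0 FIRE
t=7: input=5 -> V=0 FIRE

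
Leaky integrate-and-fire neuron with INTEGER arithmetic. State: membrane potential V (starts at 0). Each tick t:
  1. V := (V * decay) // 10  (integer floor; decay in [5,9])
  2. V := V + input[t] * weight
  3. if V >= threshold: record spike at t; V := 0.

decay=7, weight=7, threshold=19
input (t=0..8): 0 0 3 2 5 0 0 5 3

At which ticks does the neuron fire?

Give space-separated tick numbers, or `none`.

t=0: input=0 -> V=0
t=1: input=0 -> V=0
t=2: input=3 -> V=0 FIRE
t=3: input=2 -> V=14
t=4: input=5 -> V=0 FIRE
t=5: input=0 -> V=0
t=6: input=0 -> V=0
t=7: input=5 -> V=0 FIRE
t=8: input=3 -> V=0 FIRE

Answer: 2 4 7 8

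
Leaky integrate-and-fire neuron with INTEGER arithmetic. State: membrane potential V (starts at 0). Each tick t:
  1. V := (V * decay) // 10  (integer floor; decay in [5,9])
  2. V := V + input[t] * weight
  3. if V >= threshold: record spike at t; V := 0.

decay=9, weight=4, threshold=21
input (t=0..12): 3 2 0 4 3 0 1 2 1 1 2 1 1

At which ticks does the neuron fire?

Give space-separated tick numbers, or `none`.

t=0: input=3 -> V=12
t=1: input=2 -> V=18
t=2: input=0 -> V=16
t=3: input=4 -> V=0 FIRE
t=4: input=3 -> V=12
t=5: input=0 -> V=10
t=6: input=1 -> V=13
t=7: input=2 -> V=19
t=8: input=1 -> V=0 FIRE
t=9: input=1 -> V=4
t=10: input=2 -> V=11
t=11: input=1 -> V=13
t=12: input=1 -> V=15

Answer: 3 8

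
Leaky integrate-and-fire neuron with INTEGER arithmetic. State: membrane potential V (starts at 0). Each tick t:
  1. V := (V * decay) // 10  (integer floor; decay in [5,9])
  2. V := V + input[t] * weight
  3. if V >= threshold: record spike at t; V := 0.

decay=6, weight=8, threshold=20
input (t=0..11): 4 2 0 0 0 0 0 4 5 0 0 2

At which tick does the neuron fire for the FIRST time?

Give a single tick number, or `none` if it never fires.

Answer: 0

Derivation:
t=0: input=4 -> V=0 FIRE
t=1: input=2 -> V=16
t=2: input=0 -> V=9
t=3: input=0 -> V=5
t=4: input=0 -> V=3
t=5: input=0 -> V=1
t=6: input=0 -> V=0
t=7: input=4 -> V=0 FIRE
t=8: input=5 -> V=0 FIRE
t=9: input=0 -> V=0
t=10: input=0 -> V=0
t=11: input=2 -> V=16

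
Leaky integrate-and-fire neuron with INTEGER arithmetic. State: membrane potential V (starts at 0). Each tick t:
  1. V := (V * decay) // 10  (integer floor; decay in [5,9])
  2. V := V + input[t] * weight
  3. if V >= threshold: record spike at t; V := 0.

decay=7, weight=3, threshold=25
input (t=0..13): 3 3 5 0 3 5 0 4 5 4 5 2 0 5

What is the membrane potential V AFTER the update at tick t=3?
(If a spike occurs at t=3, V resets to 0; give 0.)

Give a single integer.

t=0: input=3 -> V=9
t=1: input=3 -> V=15
t=2: input=5 -> V=0 FIRE
t=3: input=0 -> V=0
t=4: input=3 -> V=9
t=5: input=5 -> V=21
t=6: input=0 -> V=14
t=7: input=4 -> V=21
t=8: input=5 -> V=0 FIRE
t=9: input=4 -> V=12
t=10: input=5 -> V=23
t=11: input=2 -> V=22
t=12: input=0 -> V=15
t=13: input=5 -> V=0 FIRE

Answer: 0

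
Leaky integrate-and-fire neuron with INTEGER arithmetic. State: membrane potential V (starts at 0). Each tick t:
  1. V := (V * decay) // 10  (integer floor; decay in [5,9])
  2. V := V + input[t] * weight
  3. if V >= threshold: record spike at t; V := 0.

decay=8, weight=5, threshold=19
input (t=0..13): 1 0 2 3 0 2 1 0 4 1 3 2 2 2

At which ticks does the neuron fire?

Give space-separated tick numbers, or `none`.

t=0: input=1 -> V=5
t=1: input=0 -> V=4
t=2: input=2 -> V=13
t=3: input=3 -> V=0 FIRE
t=4: input=0 -> V=0
t=5: input=2 -> V=10
t=6: input=1 -> V=13
t=7: input=0 -> V=10
t=8: input=4 -> V=0 FIRE
t=9: input=1 -> V=5
t=10: input=3 -> V=0 FIRE
t=11: input=2 -> V=10
t=12: input=2 -> V=18
t=13: input=2 -> V=0 FIRE

Answer: 3 8 10 13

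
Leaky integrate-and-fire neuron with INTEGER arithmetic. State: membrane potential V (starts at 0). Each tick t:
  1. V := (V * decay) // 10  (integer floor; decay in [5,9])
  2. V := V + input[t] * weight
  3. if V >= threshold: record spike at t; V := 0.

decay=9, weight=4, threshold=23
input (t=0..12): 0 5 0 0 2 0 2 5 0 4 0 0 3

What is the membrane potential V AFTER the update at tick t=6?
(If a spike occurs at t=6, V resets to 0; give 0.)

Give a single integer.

t=0: input=0 -> V=0
t=1: input=5 -> V=20
t=2: input=0 -> V=18
t=3: input=0 -> V=16
t=4: input=2 -> V=22
t=5: input=0 -> V=19
t=6: input=2 -> V=0 FIRE
t=7: input=5 -> V=20
t=8: input=0 -> V=18
t=9: input=4 -> V=0 FIRE
t=10: input=0 -> V=0
t=11: input=0 -> V=0
t=12: input=3 -> V=12

Answer: 0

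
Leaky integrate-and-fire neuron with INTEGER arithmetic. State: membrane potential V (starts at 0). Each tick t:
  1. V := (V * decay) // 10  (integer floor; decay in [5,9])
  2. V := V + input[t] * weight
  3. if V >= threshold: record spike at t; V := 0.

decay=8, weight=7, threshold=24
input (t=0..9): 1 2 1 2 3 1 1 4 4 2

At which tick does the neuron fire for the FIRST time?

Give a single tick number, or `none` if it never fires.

Answer: 3

Derivation:
t=0: input=1 -> V=7
t=1: input=2 -> V=19
t=2: input=1 -> V=22
t=3: input=2 -> V=0 FIRE
t=4: input=3 -> V=21
t=5: input=1 -> V=23
t=6: input=1 -> V=0 FIRE
t=7: input=4 -> V=0 FIRE
t=8: input=4 -> V=0 FIRE
t=9: input=2 -> V=14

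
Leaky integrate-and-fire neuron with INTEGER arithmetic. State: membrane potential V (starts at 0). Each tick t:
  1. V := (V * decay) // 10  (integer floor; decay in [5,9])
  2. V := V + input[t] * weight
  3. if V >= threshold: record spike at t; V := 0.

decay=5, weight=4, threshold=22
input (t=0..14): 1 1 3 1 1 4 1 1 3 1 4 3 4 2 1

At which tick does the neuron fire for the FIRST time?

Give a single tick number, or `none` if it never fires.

t=0: input=1 -> V=4
t=1: input=1 -> V=6
t=2: input=3 -> V=15
t=3: input=1 -> V=11
t=4: input=1 -> V=9
t=5: input=4 -> V=20
t=6: input=1 -> V=14
t=7: input=1 -> V=11
t=8: input=3 -> V=17
t=9: input=1 -> V=12
t=10: input=4 -> V=0 FIRE
t=11: input=3 -> V=12
t=12: input=4 -> V=0 FIRE
t=13: input=2 -> V=8
t=14: input=1 -> V=8

Answer: 10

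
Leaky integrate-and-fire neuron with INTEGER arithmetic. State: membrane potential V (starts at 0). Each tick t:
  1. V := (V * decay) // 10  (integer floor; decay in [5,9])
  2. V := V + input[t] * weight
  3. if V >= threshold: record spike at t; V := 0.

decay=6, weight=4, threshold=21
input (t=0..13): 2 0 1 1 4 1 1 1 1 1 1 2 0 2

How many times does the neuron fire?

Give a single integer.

t=0: input=2 -> V=8
t=1: input=0 -> V=4
t=2: input=1 -> V=6
t=3: input=1 -> V=7
t=4: input=4 -> V=20
t=5: input=1 -> V=16
t=6: input=1 -> V=13
t=7: input=1 -> V=11
t=8: input=1 -> V=10
t=9: input=1 -> V=10
t=10: input=1 -> V=10
t=11: input=2 -> V=14
t=12: input=0 -> V=8
t=13: input=2 -> V=12

Answer: 0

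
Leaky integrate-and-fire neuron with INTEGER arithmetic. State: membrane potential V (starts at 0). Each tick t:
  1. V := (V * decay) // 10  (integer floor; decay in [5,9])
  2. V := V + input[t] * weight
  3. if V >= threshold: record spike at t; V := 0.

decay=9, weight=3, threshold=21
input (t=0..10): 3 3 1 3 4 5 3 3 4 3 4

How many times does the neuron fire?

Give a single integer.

Answer: 3

Derivation:
t=0: input=3 -> V=9
t=1: input=3 -> V=17
t=2: input=1 -> V=18
t=3: input=3 -> V=0 FIRE
t=4: input=4 -> V=12
t=5: input=5 -> V=0 FIRE
t=6: input=3 -> V=9
t=7: input=3 -> V=17
t=8: input=4 -> V=0 FIRE
t=9: input=3 -> V=9
t=10: input=4 -> V=20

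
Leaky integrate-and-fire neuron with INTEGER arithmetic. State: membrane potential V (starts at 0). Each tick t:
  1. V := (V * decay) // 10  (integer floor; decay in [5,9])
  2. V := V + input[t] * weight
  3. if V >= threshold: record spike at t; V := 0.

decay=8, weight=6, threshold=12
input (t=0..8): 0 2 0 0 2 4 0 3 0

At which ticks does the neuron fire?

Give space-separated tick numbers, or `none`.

t=0: input=0 -> V=0
t=1: input=2 -> V=0 FIRE
t=2: input=0 -> V=0
t=3: input=0 -> V=0
t=4: input=2 -> V=0 FIRE
t=5: input=4 -> V=0 FIRE
t=6: input=0 -> V=0
t=7: input=3 -> V=0 FIRE
t=8: input=0 -> V=0

Answer: 1 4 5 7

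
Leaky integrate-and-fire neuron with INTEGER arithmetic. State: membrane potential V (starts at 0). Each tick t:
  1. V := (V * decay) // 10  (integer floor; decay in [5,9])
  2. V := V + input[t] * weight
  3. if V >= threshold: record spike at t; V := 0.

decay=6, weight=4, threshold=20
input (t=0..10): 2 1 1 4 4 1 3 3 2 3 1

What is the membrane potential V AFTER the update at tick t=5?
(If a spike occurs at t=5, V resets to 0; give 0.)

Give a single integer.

t=0: input=2 -> V=8
t=1: input=1 -> V=8
t=2: input=1 -> V=8
t=3: input=4 -> V=0 FIRE
t=4: input=4 -> V=16
t=5: input=1 -> V=13
t=6: input=3 -> V=19
t=7: input=3 -> V=0 FIRE
t=8: input=2 -> V=8
t=9: input=3 -> V=16
t=10: input=1 -> V=13

Answer: 13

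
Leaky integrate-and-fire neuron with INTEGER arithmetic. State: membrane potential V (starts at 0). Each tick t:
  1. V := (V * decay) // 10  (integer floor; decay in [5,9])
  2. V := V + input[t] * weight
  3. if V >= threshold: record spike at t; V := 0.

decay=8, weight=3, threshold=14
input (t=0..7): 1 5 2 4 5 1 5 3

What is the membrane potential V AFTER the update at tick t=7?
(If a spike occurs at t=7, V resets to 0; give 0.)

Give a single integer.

Answer: 9

Derivation:
t=0: input=1 -> V=3
t=1: input=5 -> V=0 FIRE
t=2: input=2 -> V=6
t=3: input=4 -> V=0 FIRE
t=4: input=5 -> V=0 FIRE
t=5: input=1 -> V=3
t=6: input=5 -> V=0 FIRE
t=7: input=3 -> V=9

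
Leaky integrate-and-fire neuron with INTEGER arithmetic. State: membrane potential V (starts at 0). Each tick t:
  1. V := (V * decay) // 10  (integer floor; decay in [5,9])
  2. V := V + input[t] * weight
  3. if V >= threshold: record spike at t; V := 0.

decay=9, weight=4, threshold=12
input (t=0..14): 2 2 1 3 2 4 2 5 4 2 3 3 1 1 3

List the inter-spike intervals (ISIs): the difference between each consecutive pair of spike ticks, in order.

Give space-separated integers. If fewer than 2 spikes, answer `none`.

t=0: input=2 -> V=8
t=1: input=2 -> V=0 FIRE
t=2: input=1 -> V=4
t=3: input=3 -> V=0 FIRE
t=4: input=2 -> V=8
t=5: input=4 -> V=0 FIRE
t=6: input=2 -> V=8
t=7: input=5 -> V=0 FIRE
t=8: input=4 -> V=0 FIRE
t=9: input=2 -> V=8
t=10: input=3 -> V=0 FIRE
t=11: input=3 -> V=0 FIRE
t=12: input=1 -> V=4
t=13: input=1 -> V=7
t=14: input=3 -> V=0 FIRE

Answer: 2 2 2 1 2 1 3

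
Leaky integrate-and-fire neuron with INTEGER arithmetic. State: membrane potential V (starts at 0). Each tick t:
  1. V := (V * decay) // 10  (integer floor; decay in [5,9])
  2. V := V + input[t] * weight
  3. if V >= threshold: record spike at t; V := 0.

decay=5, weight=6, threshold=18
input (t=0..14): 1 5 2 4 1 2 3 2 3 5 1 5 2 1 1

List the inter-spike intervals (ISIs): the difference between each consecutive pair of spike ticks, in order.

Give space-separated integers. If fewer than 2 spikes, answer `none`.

t=0: input=1 -> V=6
t=1: input=5 -> V=0 FIRE
t=2: input=2 -> V=12
t=3: input=4 -> V=0 FIRE
t=4: input=1 -> V=6
t=5: input=2 -> V=15
t=6: input=3 -> V=0 FIRE
t=7: input=2 -> V=12
t=8: input=3 -> V=0 FIRE
t=9: input=5 -> V=0 FIRE
t=10: input=1 -> V=6
t=11: input=5 -> V=0 FIRE
t=12: input=2 -> V=12
t=13: input=1 -> V=12
t=14: input=1 -> V=12

Answer: 2 3 2 1 2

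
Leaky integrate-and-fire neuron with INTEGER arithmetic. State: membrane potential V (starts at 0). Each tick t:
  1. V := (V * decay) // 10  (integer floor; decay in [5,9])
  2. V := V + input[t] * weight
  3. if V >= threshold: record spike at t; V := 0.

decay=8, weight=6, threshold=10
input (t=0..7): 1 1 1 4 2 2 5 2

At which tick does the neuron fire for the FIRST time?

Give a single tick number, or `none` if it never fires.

t=0: input=1 -> V=6
t=1: input=1 -> V=0 FIRE
t=2: input=1 -> V=6
t=3: input=4 -> V=0 FIRE
t=4: input=2 -> V=0 FIRE
t=5: input=2 -> V=0 FIRE
t=6: input=5 -> V=0 FIRE
t=7: input=2 -> V=0 FIRE

Answer: 1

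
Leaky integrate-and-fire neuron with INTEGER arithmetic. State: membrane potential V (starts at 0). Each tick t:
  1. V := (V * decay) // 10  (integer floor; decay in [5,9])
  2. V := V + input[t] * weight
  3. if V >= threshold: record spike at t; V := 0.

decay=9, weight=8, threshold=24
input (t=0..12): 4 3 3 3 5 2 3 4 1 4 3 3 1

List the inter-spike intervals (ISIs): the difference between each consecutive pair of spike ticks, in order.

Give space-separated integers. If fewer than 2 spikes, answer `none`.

t=0: input=4 -> V=0 FIRE
t=1: input=3 -> V=0 FIRE
t=2: input=3 -> V=0 FIRE
t=3: input=3 -> V=0 FIRE
t=4: input=5 -> V=0 FIRE
t=5: input=2 -> V=16
t=6: input=3 -> V=0 FIRE
t=7: input=4 -> V=0 FIRE
t=8: input=1 -> V=8
t=9: input=4 -> V=0 FIRE
t=10: input=3 -> V=0 FIRE
t=11: input=3 -> V=0 FIRE
t=12: input=1 -> V=8

Answer: 1 1 1 1 2 1 2 1 1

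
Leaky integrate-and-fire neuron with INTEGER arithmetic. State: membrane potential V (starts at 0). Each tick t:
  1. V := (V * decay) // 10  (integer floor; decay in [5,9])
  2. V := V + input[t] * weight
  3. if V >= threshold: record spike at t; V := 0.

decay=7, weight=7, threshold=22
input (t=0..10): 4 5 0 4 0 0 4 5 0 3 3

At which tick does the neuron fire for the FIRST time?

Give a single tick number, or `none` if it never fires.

t=0: input=4 -> V=0 FIRE
t=1: input=5 -> V=0 FIRE
t=2: input=0 -> V=0
t=3: input=4 -> V=0 FIRE
t=4: input=0 -> V=0
t=5: input=0 -> V=0
t=6: input=4 -> V=0 FIRE
t=7: input=5 -> V=0 FIRE
t=8: input=0 -> V=0
t=9: input=3 -> V=21
t=10: input=3 -> V=0 FIRE

Answer: 0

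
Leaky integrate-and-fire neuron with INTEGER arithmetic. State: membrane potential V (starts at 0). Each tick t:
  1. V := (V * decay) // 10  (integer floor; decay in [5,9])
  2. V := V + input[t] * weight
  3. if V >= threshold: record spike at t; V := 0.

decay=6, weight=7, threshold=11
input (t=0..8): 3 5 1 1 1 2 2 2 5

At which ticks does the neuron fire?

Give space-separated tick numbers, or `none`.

Answer: 0 1 3 5 6 7 8

Derivation:
t=0: input=3 -> V=0 FIRE
t=1: input=5 -> V=0 FIRE
t=2: input=1 -> V=7
t=3: input=1 -> V=0 FIRE
t=4: input=1 -> V=7
t=5: input=2 -> V=0 FIRE
t=6: input=2 -> V=0 FIRE
t=7: input=2 -> V=0 FIRE
t=8: input=5 -> V=0 FIRE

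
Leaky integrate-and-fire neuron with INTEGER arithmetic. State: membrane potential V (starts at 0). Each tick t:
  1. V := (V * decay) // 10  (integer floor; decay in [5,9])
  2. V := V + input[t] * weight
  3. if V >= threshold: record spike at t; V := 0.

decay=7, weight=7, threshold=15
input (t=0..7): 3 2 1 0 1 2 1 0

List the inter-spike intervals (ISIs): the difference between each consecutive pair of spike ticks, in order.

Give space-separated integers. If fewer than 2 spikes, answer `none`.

Answer: 2 3

Derivation:
t=0: input=3 -> V=0 FIRE
t=1: input=2 -> V=14
t=2: input=1 -> V=0 FIRE
t=3: input=0 -> V=0
t=4: input=1 -> V=7
t=5: input=2 -> V=0 FIRE
t=6: input=1 -> V=7
t=7: input=0 -> V=4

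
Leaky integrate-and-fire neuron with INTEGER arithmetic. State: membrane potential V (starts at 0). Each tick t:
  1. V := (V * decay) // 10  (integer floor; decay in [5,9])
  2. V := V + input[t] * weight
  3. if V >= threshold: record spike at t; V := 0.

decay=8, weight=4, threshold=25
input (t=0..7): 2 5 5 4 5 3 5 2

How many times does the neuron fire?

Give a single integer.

t=0: input=2 -> V=8
t=1: input=5 -> V=0 FIRE
t=2: input=5 -> V=20
t=3: input=4 -> V=0 FIRE
t=4: input=5 -> V=20
t=5: input=3 -> V=0 FIRE
t=6: input=5 -> V=20
t=7: input=2 -> V=24

Answer: 3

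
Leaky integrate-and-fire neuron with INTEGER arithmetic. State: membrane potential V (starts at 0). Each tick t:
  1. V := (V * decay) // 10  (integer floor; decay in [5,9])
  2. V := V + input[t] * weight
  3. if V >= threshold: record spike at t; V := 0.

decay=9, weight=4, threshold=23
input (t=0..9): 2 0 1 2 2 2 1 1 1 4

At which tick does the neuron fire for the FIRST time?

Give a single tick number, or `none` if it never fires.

Answer: 4

Derivation:
t=0: input=2 -> V=8
t=1: input=0 -> V=7
t=2: input=1 -> V=10
t=3: input=2 -> V=17
t=4: input=2 -> V=0 FIRE
t=5: input=2 -> V=8
t=6: input=1 -> V=11
t=7: input=1 -> V=13
t=8: input=1 -> V=15
t=9: input=4 -> V=0 FIRE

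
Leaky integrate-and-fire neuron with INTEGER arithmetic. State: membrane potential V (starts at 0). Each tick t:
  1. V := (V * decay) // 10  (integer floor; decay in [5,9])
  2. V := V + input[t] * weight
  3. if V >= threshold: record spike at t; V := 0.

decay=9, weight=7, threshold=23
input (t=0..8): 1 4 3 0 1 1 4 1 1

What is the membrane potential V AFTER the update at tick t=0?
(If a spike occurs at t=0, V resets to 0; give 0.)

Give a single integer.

Answer: 7

Derivation:
t=0: input=1 -> V=7
t=1: input=4 -> V=0 FIRE
t=2: input=3 -> V=21
t=3: input=0 -> V=18
t=4: input=1 -> V=0 FIRE
t=5: input=1 -> V=7
t=6: input=4 -> V=0 FIRE
t=7: input=1 -> V=7
t=8: input=1 -> V=13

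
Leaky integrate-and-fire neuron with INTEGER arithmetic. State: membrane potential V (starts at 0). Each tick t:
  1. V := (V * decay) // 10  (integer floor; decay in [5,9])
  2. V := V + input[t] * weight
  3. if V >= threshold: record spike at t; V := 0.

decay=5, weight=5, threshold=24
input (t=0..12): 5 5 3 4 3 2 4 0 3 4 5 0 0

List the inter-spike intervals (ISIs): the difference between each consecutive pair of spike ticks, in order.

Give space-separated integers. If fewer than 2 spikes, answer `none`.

t=0: input=5 -> V=0 FIRE
t=1: input=5 -> V=0 FIRE
t=2: input=3 -> V=15
t=3: input=4 -> V=0 FIRE
t=4: input=3 -> V=15
t=5: input=2 -> V=17
t=6: input=4 -> V=0 FIRE
t=7: input=0 -> V=0
t=8: input=3 -> V=15
t=9: input=4 -> V=0 FIRE
t=10: input=5 -> V=0 FIRE
t=11: input=0 -> V=0
t=12: input=0 -> V=0

Answer: 1 2 3 3 1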